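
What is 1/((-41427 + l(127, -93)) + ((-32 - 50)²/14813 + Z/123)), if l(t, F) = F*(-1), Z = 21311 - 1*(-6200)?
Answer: -44439/1826881931 ≈ -2.4325e-5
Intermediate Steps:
Z = 27511 (Z = 21311 + 6200 = 27511)
l(t, F) = -F
1/((-41427 + l(127, -93)) + ((-32 - 50)²/14813 + Z/123)) = 1/((-41427 - 1*(-93)) + ((-32 - 50)²/14813 + 27511/123)) = 1/((-41427 + 93) + ((-82)²*(1/14813) + 27511*(1/123))) = 1/(-41334 + (6724*(1/14813) + 671/3)) = 1/(-41334 + (6724/14813 + 671/3)) = 1/(-41334 + 9959695/44439) = 1/(-1826881931/44439) = -44439/1826881931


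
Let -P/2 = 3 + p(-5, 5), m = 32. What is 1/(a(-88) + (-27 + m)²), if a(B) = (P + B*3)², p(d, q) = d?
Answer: 1/67625 ≈ 1.4787e-5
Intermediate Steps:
P = 4 (P = -2*(3 - 5) = -2*(-2) = 4)
a(B) = (4 + 3*B)² (a(B) = (4 + B*3)² = (4 + 3*B)²)
1/(a(-88) + (-27 + m)²) = 1/((4 + 3*(-88))² + (-27 + 32)²) = 1/((4 - 264)² + 5²) = 1/((-260)² + 25) = 1/(67600 + 25) = 1/67625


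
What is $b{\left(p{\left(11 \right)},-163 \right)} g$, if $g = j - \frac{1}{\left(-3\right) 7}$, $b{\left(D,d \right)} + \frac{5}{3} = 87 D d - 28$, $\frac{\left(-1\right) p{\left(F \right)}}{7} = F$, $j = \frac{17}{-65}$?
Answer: $- \frac{956510824}{4095} \approx -2.3358 \cdot 10^{5}$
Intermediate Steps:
$j = - \frac{17}{65}$ ($j = 17 \left(- \frac{1}{65}\right) = - \frac{17}{65} \approx -0.26154$)
$p{\left(F \right)} = - 7 F$
$b{\left(D,d \right)} = - \frac{89}{3} + 87 D d$ ($b{\left(D,d \right)} = - \frac{5}{3} + \left(87 D d - 28\right) = - \frac{5}{3} + \left(-28 + 87 D d\right) = - \frac{89}{3} + 87 D d$)
$g = - \frac{292}{1365}$ ($g = - \frac{17}{65} - \frac{1}{\left(-3\right) 7} = - \frac{17}{65} - \frac{1}{-21} = - \frac{17}{65} - - \frac{1}{21} = - \frac{17}{65} + \frac{1}{21} = - \frac{292}{1365} \approx -0.21392$)
$b{\left(p{\left(11 \right)},-163 \right)} g = \left(- \frac{89}{3} + 87 \left(\left(-7\right) 11\right) \left(-163\right)\right) \left(- \frac{292}{1365}\right) = \left(- \frac{89}{3} + 87 \left(-77\right) \left(-163\right)\right) \left(- \frac{292}{1365}\right) = \left(- \frac{89}{3} + 1091937\right) \left(- \frac{292}{1365}\right) = \frac{3275722}{3} \left(- \frac{292}{1365}\right) = - \frac{956510824}{4095}$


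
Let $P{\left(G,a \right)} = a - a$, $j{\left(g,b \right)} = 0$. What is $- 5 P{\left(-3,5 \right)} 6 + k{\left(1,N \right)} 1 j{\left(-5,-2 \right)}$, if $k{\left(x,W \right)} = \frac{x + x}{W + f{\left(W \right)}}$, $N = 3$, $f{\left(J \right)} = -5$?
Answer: $0$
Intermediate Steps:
$P{\left(G,a \right)} = 0$
$k{\left(x,W \right)} = \frac{2 x}{-5 + W}$ ($k{\left(x,W \right)} = \frac{x + x}{W - 5} = \frac{2 x}{-5 + W}$)
$- 5 P{\left(-3,5 \right)} 6 + k{\left(1,N \right)} 1 j{\left(-5,-2 \right)} = \left(-5\right) 0 \cdot 6 + 2 \cdot 1 \frac{1}{-5 + 3} \cdot 1 \cdot 0 = 0 \cdot 6 + 2 \cdot 1 \frac{1}{-2} \cdot 1 \cdot 0 = 0 + 2 \cdot 1 \left(- \frac{1}{2}\right) 1 \cdot 0 = 0 + \left(-1\right) 1 \cdot 0 = 0 - 0 = 0 + 0 = 0$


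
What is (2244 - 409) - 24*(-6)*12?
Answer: 3563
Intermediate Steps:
(2244 - 409) - 24*(-6)*12 = 1835 - 12*(-12)*12 = 1835 + 144*12 = 1835 + 1728 = 3563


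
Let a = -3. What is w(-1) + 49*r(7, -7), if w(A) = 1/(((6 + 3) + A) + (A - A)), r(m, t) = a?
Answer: -1175/8 ≈ -146.88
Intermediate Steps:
r(m, t) = -3
w(A) = 1/(9 + A) (w(A) = 1/((9 + A) + 0) = 1/(9 + A))
w(-1) + 49*r(7, -7) = 1/(9 - 1) + 49*(-3) = 1/8 - 147 = ⅛ - 147 = -1175/8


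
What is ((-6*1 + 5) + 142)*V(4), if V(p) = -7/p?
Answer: -987/4 ≈ -246.75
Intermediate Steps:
((-6*1 + 5) + 142)*V(4) = ((-6*1 + 5) + 142)*(-7/4) = ((-6 + 5) + 142)*(-7*1/4) = (-1 + 142)*(-7/4) = 141*(-7/4) = -987/4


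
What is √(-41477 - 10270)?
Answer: I*√51747 ≈ 227.48*I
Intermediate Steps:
√(-41477 - 10270) = √(-51747) = I*√51747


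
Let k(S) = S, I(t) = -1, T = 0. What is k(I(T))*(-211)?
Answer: 211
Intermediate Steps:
k(I(T))*(-211) = -1*(-211) = 211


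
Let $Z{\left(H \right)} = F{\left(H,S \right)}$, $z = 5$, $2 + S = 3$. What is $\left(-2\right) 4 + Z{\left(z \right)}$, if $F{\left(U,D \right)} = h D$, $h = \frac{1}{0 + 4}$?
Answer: $- \frac{31}{4} \approx -7.75$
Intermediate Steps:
$S = 1$ ($S = -2 + 3 = 1$)
$h = \frac{1}{4} \approx 0.25$
$F{\left(U,D \right)} = \frac{D}{4}$
$Z{\left(H \right)} = \frac{1}{4}$ ($Z{\left(H \right)} = \frac{1}{4} \cdot 1 = \frac{1}{4}$)
$\left(-2\right) 4 + Z{\left(z \right)} = \left(-2\right) 4 + \frac{1}{4} = -8 + \frac{1}{4} = - \frac{31}{4}$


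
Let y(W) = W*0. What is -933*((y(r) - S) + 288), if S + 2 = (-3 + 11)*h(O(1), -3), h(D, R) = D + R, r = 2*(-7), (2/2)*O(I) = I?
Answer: -285498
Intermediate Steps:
O(I) = I
r = -14
y(W) = 0
S = -18 (S = -2 + (-3 + 11)*(1 - 3) = -2 + 8*(-2) = -2 - 16 = -18)
-933*((y(r) - S) + 288) = -933*((0 - 1*(-18)) + 288) = -933*((0 + 18) + 288) = -933*(18 + 288) = -933*306 = -285498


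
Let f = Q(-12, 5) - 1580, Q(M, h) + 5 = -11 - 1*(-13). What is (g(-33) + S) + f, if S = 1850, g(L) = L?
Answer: 234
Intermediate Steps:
Q(M, h) = -3 (Q(M, h) = -5 + (-11 - 1*(-13)) = -5 + (-11 + 13) = -5 + 2 = -3)
f = -1583 (f = -3 - 1580 = -1583)
(g(-33) + S) + f = (-33 + 1850) - 1583 = 1817 - 1583 = 234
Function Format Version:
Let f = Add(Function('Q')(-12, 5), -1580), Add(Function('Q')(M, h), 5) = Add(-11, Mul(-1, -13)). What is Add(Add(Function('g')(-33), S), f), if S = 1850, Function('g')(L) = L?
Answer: 234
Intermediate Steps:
Function('Q')(M, h) = -3 (Function('Q')(M, h) = Add(-5, Add(-11, Mul(-1, -13))) = Add(-5, Add(-11, 13)) = Add(-5, 2) = -3)
f = -1583 (f = Add(-3, -1580) = -1583)
Add(Add(Function('g')(-33), S), f) = Add(Add(-33, 1850), -1583) = Add(1817, -1583) = 234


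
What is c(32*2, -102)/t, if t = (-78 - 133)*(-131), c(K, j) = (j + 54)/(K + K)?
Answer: -3/221128 ≈ -1.3567e-5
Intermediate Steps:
c(K, j) = (54 + j)/(2*K) (c(K, j) = (54 + j)/((2*K)) = (54 + j)*(1/(2*K)) = (54 + j)/(2*K))
t = 27641 (t = -211*(-131) = 27641)
c(32*2, -102)/t = ((54 - 102)/(2*((32*2))))/27641 = ((1/2)*(-48)/64)*(1/27641) = ((1/2)*(1/64)*(-48))*(1/27641) = -3/8*1/27641 = -3/221128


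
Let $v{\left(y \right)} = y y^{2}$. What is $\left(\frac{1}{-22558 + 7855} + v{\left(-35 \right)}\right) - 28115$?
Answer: $- \frac{1043765971}{14703} \approx -70990.0$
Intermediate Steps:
$v{\left(y \right)} = y^{3}$
$\left(\frac{1}{-22558 + 7855} + v{\left(-35 \right)}\right) - 28115 = \left(\frac{1}{-22558 + 7855} + \left(-35\right)^{3}\right) - 28115 = \left(\frac{1}{-14703} - 42875\right) - 28115 = \left(- \frac{1}{14703} - 42875\right) - 28115 = - \frac{630391126}{14703} - 28115 = - \frac{1043765971}{14703}$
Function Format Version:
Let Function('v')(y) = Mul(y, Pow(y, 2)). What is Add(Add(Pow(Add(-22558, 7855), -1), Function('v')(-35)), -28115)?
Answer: Rational(-1043765971, 14703) ≈ -70990.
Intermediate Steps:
Function('v')(y) = Pow(y, 3)
Add(Add(Pow(Add(-22558, 7855), -1), Function('v')(-35)), -28115) = Add(Add(Pow(Add(-22558, 7855), -1), Pow(-35, 3)), -28115) = Add(Add(Pow(-14703, -1), -42875), -28115) = Add(Add(Rational(-1, 14703), -42875), -28115) = Add(Rational(-630391126, 14703), -28115) = Rational(-1043765971, 14703)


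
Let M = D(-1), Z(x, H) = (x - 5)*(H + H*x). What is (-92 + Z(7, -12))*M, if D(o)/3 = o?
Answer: 852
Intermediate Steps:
Z(x, H) = (-5 + x)*(H + H*x)
D(o) = 3*o
M = -3 (M = 3*(-1) = -3)
(-92 + Z(7, -12))*M = (-92 - 12*(-5 + 7**2 - 4*7))*(-3) = (-92 - 12*(-5 + 49 - 28))*(-3) = (-92 - 12*16)*(-3) = (-92 - 192)*(-3) = -284*(-3) = 852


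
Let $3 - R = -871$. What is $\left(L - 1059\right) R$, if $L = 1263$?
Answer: $178296$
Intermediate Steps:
$R = 874$ ($R = 3 - -871 = 3 + 871 = 874$)
$\left(L - 1059\right) R = \left(1263 - 1059\right) 874 = 204 \cdot 874 = 178296$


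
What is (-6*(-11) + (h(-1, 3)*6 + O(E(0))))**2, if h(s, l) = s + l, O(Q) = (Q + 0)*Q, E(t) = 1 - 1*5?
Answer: 8836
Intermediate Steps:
E(t) = -4 (E(t) = 1 - 5 = -4)
O(Q) = Q**2 (O(Q) = Q*Q = Q**2)
h(s, l) = l + s
(-6*(-11) + (h(-1, 3)*6 + O(E(0))))**2 = (-6*(-11) + ((3 - 1)*6 + (-4)**2))**2 = (66 + (2*6 + 16))**2 = (66 + (12 + 16))**2 = (66 + 28)**2 = 94**2 = 8836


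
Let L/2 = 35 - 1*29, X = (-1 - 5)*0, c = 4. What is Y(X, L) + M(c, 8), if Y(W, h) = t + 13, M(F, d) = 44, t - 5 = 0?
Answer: 62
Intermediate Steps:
t = 5 (t = 5 + 0 = 5)
X = 0 (X = -6*0 = 0)
L = 12 (L = 2*(35 - 1*29) = 2*(35 - 29) = 2*6 = 12)
Y(W, h) = 18 (Y(W, h) = 5 + 13 = 18)
Y(X, L) + M(c, 8) = 18 + 44 = 62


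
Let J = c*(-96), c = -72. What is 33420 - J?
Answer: 26508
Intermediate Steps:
J = 6912 (J = -72*(-96) = 6912)
33420 - J = 33420 - 1*6912 = 33420 - 6912 = 26508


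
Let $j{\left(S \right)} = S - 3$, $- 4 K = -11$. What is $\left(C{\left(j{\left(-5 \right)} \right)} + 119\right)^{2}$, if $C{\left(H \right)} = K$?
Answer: $\frac{237169}{16} \approx 14823.0$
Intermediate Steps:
$K = \frac{11}{4}$ ($K = \left(- \frac{1}{4}\right) \left(-11\right) = \frac{11}{4} \approx 2.75$)
$j{\left(S \right)} = -3 + S$ ($j{\left(S \right)} = S - 3 = -3 + S$)
$C{\left(H \right)} = \frac{11}{4}$
$\left(C{\left(j{\left(-5 \right)} \right)} + 119\right)^{2} = \left(\frac{11}{4} + 119\right)^{2} = \left(\frac{487}{4}\right)^{2} = \frac{237169}{16}$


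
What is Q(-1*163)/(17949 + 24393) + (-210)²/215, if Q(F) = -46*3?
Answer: 62241751/303451 ≈ 205.11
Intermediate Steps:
Q(F) = -138
Q(-1*163)/(17949 + 24393) + (-210)²/215 = -138/(17949 + 24393) + (-210)²/215 = -138/42342 + 44100*(1/215) = -138*1/42342 + 8820/43 = -23/7057 + 8820/43 = 62241751/303451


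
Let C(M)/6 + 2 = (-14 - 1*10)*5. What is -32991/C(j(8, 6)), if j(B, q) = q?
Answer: 10997/244 ≈ 45.070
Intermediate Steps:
C(M) = -732 (C(M) = -12 + 6*((-14 - 1*10)*5) = -12 + 6*((-14 - 10)*5) = -12 + 6*(-24*5) = -12 + 6*(-120) = -12 - 720 = -732)
-32991/C(j(8, 6)) = -32991/(-732) = -32991*(-1/732) = 10997/244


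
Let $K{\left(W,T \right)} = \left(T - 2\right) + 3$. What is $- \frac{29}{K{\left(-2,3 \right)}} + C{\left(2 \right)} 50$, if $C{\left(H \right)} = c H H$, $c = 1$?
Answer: $\frac{771}{4} \approx 192.75$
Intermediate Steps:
$C{\left(H \right)} = H^{2}$ ($C{\left(H \right)} = 1 H H = H H = H^{2}$)
$K{\left(W,T \right)} = 1 + T$ ($K{\left(W,T \right)} = \left(-2 + T\right) + 3 = 1 + T$)
$- \frac{29}{K{\left(-2,3 \right)}} + C{\left(2 \right)} 50 = - \frac{29}{1 + 3} + 2^{2} \cdot 50 = - \frac{29}{4} + 4 \cdot 50 = \left(-29\right) \frac{1}{4} + 200 = - \frac{29}{4} + 200 = \frac{771}{4}$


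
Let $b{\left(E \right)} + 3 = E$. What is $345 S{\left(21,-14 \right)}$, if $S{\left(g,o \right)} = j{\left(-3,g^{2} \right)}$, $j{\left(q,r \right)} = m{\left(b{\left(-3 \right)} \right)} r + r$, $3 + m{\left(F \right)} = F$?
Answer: $-1217160$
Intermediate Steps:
$b{\left(E \right)} = -3 + E$
$m{\left(F \right)} = -3 + F$
$j{\left(q,r \right)} = - 8 r$ ($j{\left(q,r \right)} = \left(-3 - 6\right) r + r = - 9 r + r = - 8 r$)
$S{\left(g,o \right)} = - 8 g^{2}$
$345 S{\left(21,-14 \right)} = 345 \left(- 8 \cdot 21^{2}\right) = 345 \left(\left(-8\right) 441\right) = 345 \left(-3528\right) = -1217160$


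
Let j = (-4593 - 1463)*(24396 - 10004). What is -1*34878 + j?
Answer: -87192830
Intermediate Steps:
j = -87157952 (j = -6056*14392 = -87157952)
-1*34878 + j = -1*34878 - 87157952 = -34878 - 87157952 = -87192830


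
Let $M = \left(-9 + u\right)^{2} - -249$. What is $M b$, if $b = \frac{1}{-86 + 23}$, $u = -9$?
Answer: $- \frac{191}{21} \approx -9.0952$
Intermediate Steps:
$b = - \frac{1}{63}$ ($b = \frac{1}{-63} = - \frac{1}{63} \approx -0.015873$)
$M = 573$ ($M = \left(-9 - 9\right)^{2} - -249 = \left(-18\right)^{2} + 249 = 324 + 249 = 573$)
$M b = 573 \left(- \frac{1}{63}\right) = - \frac{191}{21}$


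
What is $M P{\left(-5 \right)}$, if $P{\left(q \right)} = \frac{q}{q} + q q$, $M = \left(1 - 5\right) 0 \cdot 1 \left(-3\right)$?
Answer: $0$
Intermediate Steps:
$M = 0$ ($M = \left(-4\right) 0 \cdot 1 \left(-3\right) = 0 \cdot 1 \left(-3\right) = 0 \left(-3\right) = 0$)
$P{\left(q \right)} = 1 + q^{2}$
$M P{\left(-5 \right)} = 0 \left(1 + \left(-5\right)^{2}\right) = 0 \left(1 + 25\right) = 0 \cdot 26 = 0$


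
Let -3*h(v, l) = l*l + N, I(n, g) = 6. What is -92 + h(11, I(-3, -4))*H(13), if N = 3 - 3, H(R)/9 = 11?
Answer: -1280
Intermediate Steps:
H(R) = 99 (H(R) = 9*11 = 99)
N = 0
h(v, l) = -l**2/3 (h(v, l) = -(l*l + 0)/3 = -(l**2 + 0)/3 = -l**2/3)
-92 + h(11, I(-3, -4))*H(13) = -92 - 1/3*6**2*99 = -92 - 1/3*36*99 = -92 - 12*99 = -92 - 1188 = -1280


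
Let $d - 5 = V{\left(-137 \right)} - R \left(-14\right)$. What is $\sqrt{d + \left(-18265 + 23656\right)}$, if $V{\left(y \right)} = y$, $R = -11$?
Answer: $\sqrt{5105} \approx 71.449$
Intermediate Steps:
$d = -286$ ($d = 5 - \left(137 - -154\right) = 5 - 291 = -286$)
$\sqrt{d + \left(-18265 + 23656\right)} = \sqrt{-286 + \left(-18265 + 23656\right)} = \sqrt{-286 + 5391} = \sqrt{5105}$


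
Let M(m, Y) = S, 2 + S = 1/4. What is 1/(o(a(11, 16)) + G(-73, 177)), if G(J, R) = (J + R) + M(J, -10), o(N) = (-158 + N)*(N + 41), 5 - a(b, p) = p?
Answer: -4/19871 ≈ -0.00020130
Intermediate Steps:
a(b, p) = 5 - p
S = -7/4 (S = -2 + 1/4 = -7/4 ≈ -1.7500)
o(N) = (-158 + N)*(41 + N)
M(m, Y) = -7/4
G(J, R) = -7/4 + J + R (G(J, R) = (J + R) - 7/4 = -7/4 + J + R)
1/(o(a(11, 16)) + G(-73, 177)) = 1/((-6478 + (5 - 1*16)**2 - 117*(5 - 1*16)) + (-7/4 - 73 + 177)) = 1/((-6478 + (5 - 16)**2 - 117*(5 - 16)) + 409/4) = 1/((-6478 + (-11)**2 - 117*(-11)) + 409/4) = 1/((-6478 + 121 + 1287) + 409/4) = 1/(-5070 + 409/4) = 1/(-19871/4) = -4/19871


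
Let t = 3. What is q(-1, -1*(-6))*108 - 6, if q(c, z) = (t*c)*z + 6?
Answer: -1302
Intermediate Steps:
q(c, z) = 6 + 3*c*z (q(c, z) = (3*c)*z + 6 = 3*c*z + 6 = 6 + 3*c*z)
q(-1, -1*(-6))*108 - 6 = (6 + 3*(-1)*(-1*(-6)))*108 - 6 = (6 + 3*(-1)*6)*108 - 6 = (6 - 18)*108 - 6 = -12*108 - 6 = -1296 - 6 = -1302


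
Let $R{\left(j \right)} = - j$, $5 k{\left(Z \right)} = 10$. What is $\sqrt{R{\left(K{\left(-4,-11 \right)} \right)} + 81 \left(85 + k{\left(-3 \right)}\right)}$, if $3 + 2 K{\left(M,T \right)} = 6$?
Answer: $\frac{\sqrt{28182}}{2} \approx 83.938$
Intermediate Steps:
$k{\left(Z \right)} = 2$ ($k{\left(Z \right)} = \frac{1}{5} \cdot 10 = 2$)
$K{\left(M,T \right)} = \frac{3}{2}$ ($K{\left(M,T \right)} = - \frac{3}{2} + \frac{1}{2} \cdot 6 = - \frac{3}{2} + 3 = \frac{3}{2}$)
$\sqrt{R{\left(K{\left(-4,-11 \right)} \right)} + 81 \left(85 + k{\left(-3 \right)}\right)} = \sqrt{\left(-1\right) \frac{3}{2} + 81 \left(85 + 2\right)} = \sqrt{- \frac{3}{2} + 81 \cdot 87} = \sqrt{- \frac{3}{2} + 7047} = \sqrt{\frac{14091}{2}} = \frac{\sqrt{28182}}{2}$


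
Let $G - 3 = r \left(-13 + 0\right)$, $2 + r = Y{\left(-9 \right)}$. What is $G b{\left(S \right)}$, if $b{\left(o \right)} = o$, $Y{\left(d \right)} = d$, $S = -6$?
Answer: $-876$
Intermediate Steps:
$r = -11$ ($r = -2 - 9 = -11$)
$G = 146$ ($G = 3 - 11 \left(-13 + 0\right) = 3 - -143 = 3 + 143 = 146$)
$G b{\left(S \right)} = 146 \left(-6\right) = -876$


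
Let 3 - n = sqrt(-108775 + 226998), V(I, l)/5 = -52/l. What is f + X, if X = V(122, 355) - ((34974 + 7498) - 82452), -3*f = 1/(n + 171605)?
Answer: 250777029373396376/6272676924933 - sqrt(118223)/88347562323 ≈ 39979.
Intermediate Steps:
V(I, l) = -260/l (V(I, l) = 5*(-52/l) = -260/l)
n = 3 - sqrt(118223) (n = 3 - sqrt(-108775 + 226998) = 3 - sqrt(118223) ≈ -340.84)
f = -1/(3*(171608 - sqrt(118223))) (f = -1/(3*((3 - sqrt(118223)) + 171605)) = -1/(3*(171608 - sqrt(118223))) ≈ -1.9463e-6)
X = 2838528/71 (X = -260/355 - ((34974 + 7498) - 82452) = -260*1/355 - (42472 - 82452) = -52/71 - 1*(-39980) = -52/71 + 39980 = 2838528/71 ≈ 39979.)
f + X = (-171608/88347562323 - sqrt(118223)/88347562323) + 2838528/71 = 250777029373396376/6272676924933 - sqrt(118223)/88347562323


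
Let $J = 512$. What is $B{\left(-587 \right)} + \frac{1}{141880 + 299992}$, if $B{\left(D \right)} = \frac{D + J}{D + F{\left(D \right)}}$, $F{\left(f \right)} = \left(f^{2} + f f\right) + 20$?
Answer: $- \frac{32451829}{304260244912} \approx -0.00010666$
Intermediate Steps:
$F{\left(f \right)} = 20 + 2 f^{2}$ ($F{\left(f \right)} = \left(f^{2} + f^{2}\right) + 20 = 2 f^{2} + 20 = 20 + 2 f^{2}$)
$B{\left(D \right)} = \frac{512 + D}{20 + D + 2 D^{2}}$ ($B{\left(D \right)} = \frac{D + 512}{D + \left(20 + 2 D^{2}\right)} = \frac{512 + D}{20 + D + 2 D^{2}}$)
$B{\left(-587 \right)} + \frac{1}{141880 + 299992} = \frac{512 - 587}{20 - 587 + 2 \left(-587\right)^{2}} + \frac{1}{141880 + 299992} = \frac{1}{20 - 587 + 2 \cdot 344569} \left(-75\right) + \frac{1}{441872} = \frac{1}{20 - 587 + 689138} \left(-75\right) + \frac{1}{441872} = \frac{1}{688571} \left(-75\right) + \frac{1}{441872} = - \frac{75}{688571} + \frac{1}{441872} = - \frac{32451829}{304260244912}$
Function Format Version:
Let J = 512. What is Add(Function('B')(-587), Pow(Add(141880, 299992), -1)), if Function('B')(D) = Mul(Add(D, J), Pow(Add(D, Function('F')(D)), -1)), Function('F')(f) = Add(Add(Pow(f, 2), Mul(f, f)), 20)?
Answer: Rational(-32451829, 304260244912) ≈ -0.00010666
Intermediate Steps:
Function('F')(f) = Add(20, Mul(2, Pow(f, 2))) (Function('F')(f) = Add(Add(Pow(f, 2), Pow(f, 2)), 20) = Add(Mul(2, Pow(f, 2)), 20) = Add(20, Mul(2, Pow(f, 2))))
Function('B')(D) = Mul(Pow(Add(20, D, Mul(2, Pow(D, 2))), -1), Add(512, D)) (Function('B')(D) = Mul(Add(D, 512), Pow(Add(D, Add(20, Mul(2, Pow(D, 2)))), -1)) = Mul(Add(512, D), Pow(Add(20, D, Mul(2, Pow(D, 2))), -1)) = Mul(Pow(Add(20, D, Mul(2, Pow(D, 2))), -1), Add(512, D)))
Add(Function('B')(-587), Pow(Add(141880, 299992), -1)) = Add(Mul(Pow(Add(20, -587, Mul(2, Pow(-587, 2))), -1), Add(512, -587)), Pow(Add(141880, 299992), -1)) = Add(Mul(Pow(Add(20, -587, Mul(2, 344569)), -1), -75), Pow(441872, -1)) = Add(Mul(Pow(Add(20, -587, 689138), -1), -75), Rational(1, 441872)) = Add(Mul(Pow(688571, -1), -75), Rational(1, 441872)) = Add(Mul(Rational(1, 688571), -75), Rational(1, 441872)) = Add(Rational(-75, 688571), Rational(1, 441872)) = Rational(-32451829, 304260244912)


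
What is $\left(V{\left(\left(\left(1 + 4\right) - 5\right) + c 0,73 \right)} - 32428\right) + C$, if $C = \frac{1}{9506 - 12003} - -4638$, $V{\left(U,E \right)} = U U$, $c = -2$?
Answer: $- \frac{69391631}{2497} \approx -27790.0$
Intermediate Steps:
$V{\left(U,E \right)} = U^{2}$
$C = \frac{11581085}{2497}$ ($C = \frac{1}{-2497} + 4638 = - \frac{1}{2497} + 4638 = \frac{11581085}{2497} \approx 4638.0$)
$\left(V{\left(\left(\left(1 + 4\right) - 5\right) + c 0,73 \right)} - 32428\right) + C = \left(\left(\left(\left(1 + 4\right) - 5\right) - 0\right)^{2} - 32428\right) + \frac{11581085}{2497} = \left(\left(\left(5 - 5\right) + 0\right)^{2} - 32428\right) + \frac{11581085}{2497} = \left(\left(0 + 0\right)^{2} - 32428\right) + \frac{11581085}{2497} = \left(0^{2} - 32428\right) + \frac{11581085}{2497} = \left(0 - 32428\right) + \frac{11581085}{2497} = -32428 + \frac{11581085}{2497} = - \frac{69391631}{2497}$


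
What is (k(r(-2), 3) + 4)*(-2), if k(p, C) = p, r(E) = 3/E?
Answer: -5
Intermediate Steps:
(k(r(-2), 3) + 4)*(-2) = (3/(-2) + 4)*(-2) = (3*(-½) + 4)*(-2) = (-3/2 + 4)*(-2) = (5/2)*(-2) = -5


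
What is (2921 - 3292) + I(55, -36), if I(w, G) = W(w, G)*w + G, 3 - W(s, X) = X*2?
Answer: 3718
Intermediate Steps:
W(s, X) = 3 - 2*X (W(s, X) = 3 - X*2 = 3 - 2*X)
I(w, G) = G + w*(3 - 2*G) (I(w, G) = (3 - 2*G)*w + G = w*(3 - 2*G) + G = G + w*(3 - 2*G))
(2921 - 3292) + I(55, -36) = (2921 - 3292) + (-36 - 1*55*(-3 + 2*(-36))) = -371 + (-36 - 1*55*(-3 - 72)) = -371 + (-36 - 1*55*(-75)) = -371 + (-36 + 4125) = -371 + 4089 = 3718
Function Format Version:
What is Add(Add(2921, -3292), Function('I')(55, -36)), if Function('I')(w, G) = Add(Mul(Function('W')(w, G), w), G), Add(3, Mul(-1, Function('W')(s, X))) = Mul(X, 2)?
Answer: 3718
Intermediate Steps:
Function('W')(s, X) = Add(3, Mul(-2, X)) (Function('W')(s, X) = Add(3, Mul(-1, Mul(X, 2))) = Add(3, Mul(-1, Mul(2, X))) = Add(3, Mul(-2, X)))
Function('I')(w, G) = Add(G, Mul(w, Add(3, Mul(-2, G)))) (Function('I')(w, G) = Add(Mul(Add(3, Mul(-2, G)), w), G) = Add(Mul(w, Add(3, Mul(-2, G))), G) = Add(G, Mul(w, Add(3, Mul(-2, G)))))
Add(Add(2921, -3292), Function('I')(55, -36)) = Add(Add(2921, -3292), Add(-36, Mul(-1, 55, Add(-3, Mul(2, -36))))) = Add(-371, Add(-36, Mul(-1, 55, Add(-3, -72)))) = Add(-371, Add(-36, Mul(-1, 55, -75))) = Add(-371, Add(-36, 4125)) = Add(-371, 4089) = 3718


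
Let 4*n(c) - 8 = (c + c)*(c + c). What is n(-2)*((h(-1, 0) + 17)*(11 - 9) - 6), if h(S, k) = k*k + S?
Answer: 156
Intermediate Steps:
h(S, k) = S + k² (h(S, k) = k² + S = S + k²)
n(c) = 2 + c² (n(c) = 2 + ((c + c)*(c + c))/4 = 2 + ((2*c)*(2*c))/4 = 2 + (4*c²)/4 = 2 + c²)
n(-2)*((h(-1, 0) + 17)*(11 - 9) - 6) = (2 + (-2)²)*(((-1 + 0²) + 17)*(11 - 9) - 6) = (2 + 4)*(((-1 + 0) + 17)*2 - 6) = 6*((-1 + 17)*2 - 6) = 6*(16*2 - 6) = 6*(32 - 6) = 6*26 = 156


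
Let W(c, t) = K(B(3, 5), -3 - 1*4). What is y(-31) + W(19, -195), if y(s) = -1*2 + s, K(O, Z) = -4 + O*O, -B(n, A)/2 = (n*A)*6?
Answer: 32363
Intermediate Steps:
B(n, A) = -12*A*n (B(n, A) = -2*n*A*6 = -2*A*n*6 = -12*A*n)
K(O, Z) = -4 + O²
W(c, t) = 32396 (W(c, t) = -4 + (-12*5*3)² = -4 + (-180)² = -4 + 32400 = 32396)
y(s) = -2 + s
y(-31) + W(19, -195) = (-2 - 31) + 32396 = -33 + 32396 = 32363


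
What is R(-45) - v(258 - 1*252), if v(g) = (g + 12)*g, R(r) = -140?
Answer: -248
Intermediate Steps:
v(g) = g*(12 + g) (v(g) = (12 + g)*g = g*(12 + g))
R(-45) - v(258 - 1*252) = -140 - (258 - 1*252)*(12 + (258 - 1*252)) = -140 - (258 - 252)*(12 + (258 - 252)) = -140 - 6*(12 + 6) = -140 - 6*18 = -140 - 1*108 = -140 - 108 = -248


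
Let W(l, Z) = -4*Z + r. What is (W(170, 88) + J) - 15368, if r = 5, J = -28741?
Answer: -44456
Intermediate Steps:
W(l, Z) = 5 - 4*Z (W(l, Z) = -4*Z + 5 = 5 - 4*Z)
(W(170, 88) + J) - 15368 = ((5 - 4*88) - 28741) - 15368 = ((5 - 352) - 28741) - 15368 = (-347 - 28741) - 15368 = -29088 - 15368 = -44456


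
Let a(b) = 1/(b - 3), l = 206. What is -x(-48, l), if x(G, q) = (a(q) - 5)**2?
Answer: -1028196/41209 ≈ -24.951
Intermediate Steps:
a(b) = 1/(-3 + b)
x(G, q) = (-5 + 1/(-3 + q))**2 (x(G, q) = (1/(-3 + q) - 5)**2 = (-5 + 1/(-3 + q))**2)
-x(-48, l) = -(-16 + 5*206)**2/(-3 + 206)**2 = -(-16 + 1030)**2/203**2 = -1014**2/41209 = -1028196/41209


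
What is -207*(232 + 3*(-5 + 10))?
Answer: -51129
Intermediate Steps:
-207*(232 + 3*(-5 + 10)) = -207*(232 + 3*5) = -207*(232 + 15) = -207*247 = -51129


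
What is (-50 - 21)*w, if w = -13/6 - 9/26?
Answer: 6958/39 ≈ 178.41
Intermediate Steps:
w = -98/39 (w = -13*1/6 - 9*1/26 = -13/6 - 9/26 = -98/39 ≈ -2.5128)
(-50 - 21)*w = (-50 - 21)*(-98/39) = -71*(-98/39) = 6958/39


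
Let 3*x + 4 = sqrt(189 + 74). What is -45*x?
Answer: 60 - 15*sqrt(263) ≈ -183.26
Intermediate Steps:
x = -4/3 + sqrt(263)/3 (x = -4/3 + sqrt(189 + 74)/3 = -4/3 + sqrt(263)/3 ≈ 4.0724)
-45*x = -45*(-4/3 + sqrt(263)/3) = 60 - 15*sqrt(263)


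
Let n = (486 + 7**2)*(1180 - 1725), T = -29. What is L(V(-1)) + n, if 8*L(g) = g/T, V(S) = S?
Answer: -67645399/232 ≈ -2.9158e+5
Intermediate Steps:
L(g) = -g/232 (L(g) = (g/(-29))/8 = (g*(-1/29))/8 = (-g/29)/8 = -g/232)
n = -291575 (n = (486 + 49)*(-545) = 535*(-545) = -291575)
L(V(-1)) + n = -1/232*(-1) - 291575 = 1/232 - 291575 = -67645399/232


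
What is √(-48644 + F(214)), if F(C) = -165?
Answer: I*√48809 ≈ 220.93*I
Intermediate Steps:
√(-48644 + F(214)) = √(-48644 - 165) = √(-48809) = I*√48809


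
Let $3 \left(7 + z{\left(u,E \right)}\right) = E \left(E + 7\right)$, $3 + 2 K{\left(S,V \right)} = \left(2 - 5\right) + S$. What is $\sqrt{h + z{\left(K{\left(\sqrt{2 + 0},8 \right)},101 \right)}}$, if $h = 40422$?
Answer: $7 \sqrt{899} \approx 209.88$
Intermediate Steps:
$K{\left(S,V \right)} = -3 + \frac{S}{2}$ ($K{\left(S,V \right)} = - \frac{3}{2} + \frac{\left(2 - 5\right) + S}{2} = - \frac{3}{2} + \frac{-3 + S}{2} = - \frac{3}{2} + \left(- \frac{3}{2} + \frac{S}{2}\right) = -3 + \frac{S}{2}$)
$z{\left(u,E \right)} = -7 + \frac{E \left(7 + E\right)}{3}$ ($z{\left(u,E \right)} = -7 + \frac{E \left(E + 7\right)}{3} = -7 + \frac{E \left(7 + E\right)}{3}$)
$\sqrt{h + z{\left(K{\left(\sqrt{2 + 0},8 \right)},101 \right)}} = \sqrt{40422 + \left(-7 + \frac{101^{2}}{3} + \frac{7}{3} \cdot 101\right)} = \sqrt{40422 + \left(-7 + \frac{1}{3} \cdot 10201 + \frac{707}{3}\right)} = \sqrt{40422 + \left(-7 + \frac{10201}{3} + \frac{707}{3}\right)} = \sqrt{40422 + 3629} = \sqrt{44051} = 7 \sqrt{899}$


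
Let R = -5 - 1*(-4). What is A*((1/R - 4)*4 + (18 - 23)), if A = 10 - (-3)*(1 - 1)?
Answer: -250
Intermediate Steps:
R = -1 (R = -5 + 4 = -1)
A = 10 (A = 10 - (-3)*0 = 10 - 1*0 = 10 + 0 = 10)
A*((1/R - 4)*4 + (18 - 23)) = 10*((1/(-1) - 4)*4 + (18 - 23)) = 10*((-1 - 4)*4 - 5) = 10*(-5*4 - 5) = 10*(-20 - 5) = 10*(-25) = -250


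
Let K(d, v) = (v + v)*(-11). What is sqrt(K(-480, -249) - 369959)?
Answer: 23*I*sqrt(689) ≈ 603.72*I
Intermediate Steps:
K(d, v) = -22*v (K(d, v) = (2*v)*(-11) = -22*v)
sqrt(K(-480, -249) - 369959) = sqrt(-22*(-249) - 369959) = sqrt(5478 - 369959) = sqrt(-364481) = 23*I*sqrt(689)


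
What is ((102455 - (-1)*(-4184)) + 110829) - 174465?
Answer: 34635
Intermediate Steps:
((102455 - (-1)*(-4184)) + 110829) - 174465 = ((102455 - 1*4184) + 110829) - 174465 = ((102455 - 4184) + 110829) - 174465 = (98271 + 110829) - 174465 = 209100 - 174465 = 34635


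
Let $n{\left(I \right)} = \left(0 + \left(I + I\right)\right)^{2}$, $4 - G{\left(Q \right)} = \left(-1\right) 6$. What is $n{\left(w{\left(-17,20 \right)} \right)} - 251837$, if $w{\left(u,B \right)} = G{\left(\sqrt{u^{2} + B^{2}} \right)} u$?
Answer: $-136237$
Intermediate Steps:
$G{\left(Q \right)} = 10$ ($G{\left(Q \right)} = 4 - \left(-1\right) 6 = 4 - -6 = 4 + 6 = 10$)
$w{\left(u,B \right)} = 10 u$
$n{\left(I \right)} = 4 I^{2}$ ($n{\left(I \right)} = \left(0 + 2 I\right)^{2} = \left(2 I\right)^{2} = 4 I^{2}$)
$n{\left(w{\left(-17,20 \right)} \right)} - 251837 = 4 \left(10 \left(-17\right)\right)^{2} - 251837 = 4 \left(-170\right)^{2} - 251837 = 4 \cdot 28900 - 251837 = 115600 - 251837 = -136237$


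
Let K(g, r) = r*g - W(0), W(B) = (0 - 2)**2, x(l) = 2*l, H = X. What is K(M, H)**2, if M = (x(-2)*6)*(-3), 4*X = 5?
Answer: 7396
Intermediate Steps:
X = 5/4 (X = (1/4)*5 = 5/4 ≈ 1.2500)
H = 5/4 ≈ 1.2500
M = 72 (M = ((2*(-2))*6)*(-3) = -4*6*(-3) = -24*(-3) = 72)
W(B) = 4 (W(B) = (-2)**2 = 4)
K(g, r) = -4 + g*r (K(g, r) = r*g - 1*4 = g*r - 4 = -4 + g*r)
K(M, H)**2 = (-4 + 72*(5/4))**2 = (-4 + 90)**2 = 86**2 = 7396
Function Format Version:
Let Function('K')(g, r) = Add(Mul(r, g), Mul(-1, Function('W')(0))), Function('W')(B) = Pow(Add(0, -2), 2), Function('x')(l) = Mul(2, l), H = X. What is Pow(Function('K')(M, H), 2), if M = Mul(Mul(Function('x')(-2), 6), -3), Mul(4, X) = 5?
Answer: 7396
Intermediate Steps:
X = Rational(5, 4) (X = Mul(Rational(1, 4), 5) = Rational(5, 4) ≈ 1.2500)
H = Rational(5, 4) ≈ 1.2500
M = 72 (M = Mul(Mul(Mul(2, -2), 6), -3) = Mul(Mul(-4, 6), -3) = Mul(-24, -3) = 72)
Function('W')(B) = 4 (Function('W')(B) = Pow(-2, 2) = 4)
Function('K')(g, r) = Add(-4, Mul(g, r)) (Function('K')(g, r) = Add(Mul(r, g), Mul(-1, 4)) = Add(Mul(g, r), -4) = Add(-4, Mul(g, r)))
Pow(Function('K')(M, H), 2) = Pow(Add(-4, Mul(72, Rational(5, 4))), 2) = Pow(Add(-4, 90), 2) = Pow(86, 2) = 7396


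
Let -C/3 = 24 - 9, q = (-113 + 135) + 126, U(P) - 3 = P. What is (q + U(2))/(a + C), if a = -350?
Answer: -153/395 ≈ -0.38734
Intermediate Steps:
U(P) = 3 + P
q = 148 (q = 22 + 126 = 148)
C = -45 (C = -3*(24 - 9) = -3*15 = -45)
(q + U(2))/(a + C) = (148 + (3 + 2))/(-350 - 45) = (148 + 5)/(-395) = 153*(-1/395) = -153/395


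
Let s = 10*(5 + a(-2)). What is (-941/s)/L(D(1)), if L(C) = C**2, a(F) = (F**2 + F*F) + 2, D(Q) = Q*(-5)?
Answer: -941/3750 ≈ -0.25093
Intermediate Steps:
D(Q) = -5*Q
a(F) = 2 + 2*F**2 (a(F) = (F**2 + F**2) + 2 = 2*F**2 + 2 = 2 + 2*F**2)
s = 150 (s = 10*(5 + (2 + 2*(-2)**2)) = 10*(5 + (2 + 2*4)) = 10*(5 + (2 + 8)) = 10*(5 + 10) = 10*15 = 150)
(-941/s)/L(D(1)) = (-941/150)/((-5*1)**2) = (-941*1/150)/((-5)**2) = -941/150/25 = -941/150*1/25 = -941/3750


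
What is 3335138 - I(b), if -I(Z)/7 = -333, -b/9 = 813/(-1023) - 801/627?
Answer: 3332807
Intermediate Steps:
b = 120834/6479 (b = -9*(813/(-1023) - 801/627) = -9*(813*(-1/1023) - 801*1/627) = -9*(-271/341 - 267/209) = -9*(-13426/6479) = 120834/6479 ≈ 18.650)
I(Z) = 2331 (I(Z) = -7*(-333) = 2331)
3335138 - I(b) = 3335138 - 1*2331 = 3335138 - 2331 = 3332807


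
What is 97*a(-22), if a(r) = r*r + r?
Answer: 44814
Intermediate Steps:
a(r) = r + r² (a(r) = r² + r = r + r²)
97*a(-22) = 97*(-22*(1 - 22)) = 97*(-22*(-21)) = 97*462 = 44814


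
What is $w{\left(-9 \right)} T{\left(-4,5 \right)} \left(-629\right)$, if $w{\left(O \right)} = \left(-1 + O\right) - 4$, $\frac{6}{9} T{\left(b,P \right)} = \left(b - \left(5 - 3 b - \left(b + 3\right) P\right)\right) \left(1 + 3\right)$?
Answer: $-1373736$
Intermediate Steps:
$T{\left(b,P \right)} = -30 + 24 b + 6 P \left(3 + b\right)$ ($T{\left(b,P \right)} = \frac{3 \left(b - \left(5 - 3 b - \left(b + 3\right) P\right)\right) \left(1 + 3\right)}{2} = \frac{3 \left(b - \left(5 - 3 b - \left(3 + b\right) P\right)\right) 4}{2} = \frac{3 \left(b - \left(5 - 3 b - P \left(3 + b\right)\right)\right) 4}{2} = \frac{3 \left(b + \left(-5 + 3 b + P \left(3 + b\right)\right)\right) 4}{2} = \frac{3 \left(-5 + 4 b + P \left(3 + b\right)\right) 4}{2} = \frac{3 \left(-20 + 16 b + 4 P \left(3 + b\right)\right)}{2} = -30 + 24 b + 6 P \left(3 + b\right)$)
$w{\left(O \right)} = -5 + O$
$w{\left(-9 \right)} T{\left(-4,5 \right)} \left(-629\right) = \left(-5 - 9\right) \left(-30 + 18 \cdot 5 + 24 \left(-4\right) + 6 \cdot 5 \left(-4\right)\right) \left(-629\right) = - 14 \left(-30 + 90 - 96 - 120\right) \left(-629\right) = \left(-14\right) \left(-156\right) \left(-629\right) = 2184 \left(-629\right) = -1373736$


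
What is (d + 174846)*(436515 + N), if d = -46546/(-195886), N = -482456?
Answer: -786738019407991/97943 ≈ -8.0326e+9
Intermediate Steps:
d = 23273/97943 (d = -46546*(-1/195886) = 23273/97943 ≈ 0.23762)
(d + 174846)*(436515 + N) = (23273/97943 + 174846)*(436515 - 482456) = (17124965051/97943)*(-45941) = -786738019407991/97943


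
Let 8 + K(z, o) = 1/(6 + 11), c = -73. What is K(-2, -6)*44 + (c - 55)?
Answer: -8116/17 ≈ -477.41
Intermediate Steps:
K(z, o) = -135/17 (K(z, o) = -8 + 1/(6 + 11) = -8 + 1/17 = -135/17)
K(-2, -6)*44 + (c - 55) = -135/17*44 + (-73 - 55) = -5940/17 - 128 = -8116/17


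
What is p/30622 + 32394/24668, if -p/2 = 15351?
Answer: 58653033/188845874 ≈ 0.31059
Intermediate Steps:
p = -30702 (p = -2*15351 = -30702)
p/30622 + 32394/24668 = -30702/30622 + 32394/24668 = -30702*1/30622 + 32394*(1/24668) = -15351/15311 + 16197/12334 = 58653033/188845874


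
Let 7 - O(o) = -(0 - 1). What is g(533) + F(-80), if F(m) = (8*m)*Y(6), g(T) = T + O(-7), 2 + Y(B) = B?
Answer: -2021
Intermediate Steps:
O(o) = 6 (O(o) = 7 - (-1)*(0 - 1) = 7 - (-1)*(-1) = 7 - 1*1 = 7 - 1 = 6)
Y(B) = -2 + B
g(T) = 6 + T (g(T) = T + 6 = 6 + T)
F(m) = 32*m (F(m) = (8*m)*(-2 + 6) = (8*m)*4 = 32*m)
g(533) + F(-80) = (6 + 533) + 32*(-80) = 539 - 2560 = -2021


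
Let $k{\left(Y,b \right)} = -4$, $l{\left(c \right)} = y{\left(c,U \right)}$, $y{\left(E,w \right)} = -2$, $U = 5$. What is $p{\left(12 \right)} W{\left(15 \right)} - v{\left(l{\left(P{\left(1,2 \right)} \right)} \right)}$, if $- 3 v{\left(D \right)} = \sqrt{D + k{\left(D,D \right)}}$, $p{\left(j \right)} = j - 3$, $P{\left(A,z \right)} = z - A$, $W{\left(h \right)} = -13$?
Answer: $-117 + \frac{i \sqrt{6}}{3} \approx -117.0 + 0.8165 i$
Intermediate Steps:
$l{\left(c \right)} = -2$
$p{\left(j \right)} = -3 + j$
$v{\left(D \right)} = - \frac{\sqrt{-4 + D}}{3}$ ($v{\left(D \right)} = - \frac{\sqrt{D - 4}}{3} = - \frac{\sqrt{-4 + D}}{3}$)
$p{\left(12 \right)} W{\left(15 \right)} - v{\left(l{\left(P{\left(1,2 \right)} \right)} \right)} = \left(-3 + 12\right) \left(-13\right) - - \frac{\sqrt{-4 - 2}}{3} = 9 \left(-13\right) - - \frac{\sqrt{-6}}{3} = -117 - - \frac{i \sqrt{6}}{3} = -117 + \frac{i \sqrt{6}}{3}$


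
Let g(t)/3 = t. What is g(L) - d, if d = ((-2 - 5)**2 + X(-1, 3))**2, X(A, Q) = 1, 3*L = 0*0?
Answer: -2500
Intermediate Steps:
L = 0 (L = (0*0)/3 = (1/3)*0 = 0)
g(t) = 3*t
d = 2500 (d = ((-2 - 5)**2 + 1)**2 = ((-7)**2 + 1)**2 = (49 + 1)**2 = 50**2 = 2500)
g(L) - d = 3*0 - 1*2500 = 0 - 2500 = -2500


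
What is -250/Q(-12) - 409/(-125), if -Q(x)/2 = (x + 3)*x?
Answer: 59797/13500 ≈ 4.4294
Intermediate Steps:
Q(x) = -2*x*(3 + x) (Q(x) = -2*(x + 3)*x = -2*(3 + x)*x = -2*x*(3 + x))
-250/Q(-12) - 409/(-125) = -250*1/(24*(3 - 12)) - 409/(-125) = -250/((-2*(-12)*(-9))) - 409*(-1/125) = -250/(-216) + 409/125 = -250*(-1/216) + 409/125 = 125/108 + 409/125 = 59797/13500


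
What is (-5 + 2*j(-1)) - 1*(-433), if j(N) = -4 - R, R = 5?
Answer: 410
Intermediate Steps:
j(N) = -9 (j(N) = -4 - 1*5 = -4 - 5 = -9)
(-5 + 2*j(-1)) - 1*(-433) = (-5 + 2*(-9)) - 1*(-433) = (-5 - 18) + 433 = -23 + 433 = 410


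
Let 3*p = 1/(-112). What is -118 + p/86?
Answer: -3409729/28896 ≈ -118.00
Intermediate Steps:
p = -1/336 (p = (⅓)/(-112) = (⅓)*(-1/112) = -1/336 ≈ -0.0029762)
-118 + p/86 = -118 - 1/336/86 = -118 - 1/336*1/86 = -118 - 1/28896 = -3409729/28896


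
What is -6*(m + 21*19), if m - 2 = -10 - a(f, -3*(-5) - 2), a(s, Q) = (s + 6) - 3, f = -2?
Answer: -2340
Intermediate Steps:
a(s, Q) = 3 + s (a(s, Q) = (6 + s) - 3 = 3 + s)
m = -9 (m = 2 + (-10 - (3 - 2)) = 2 + (-10 - 1*1) = 2 + (-10 - 1) = 2 - 11 = -9)
-6*(m + 21*19) = -6*(-9 + 21*19) = -6*(-9 + 399) = -6*390 = -2340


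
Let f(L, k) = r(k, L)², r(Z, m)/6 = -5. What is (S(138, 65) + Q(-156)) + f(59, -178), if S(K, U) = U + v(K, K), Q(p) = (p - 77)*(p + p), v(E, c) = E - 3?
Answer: 73796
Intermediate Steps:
v(E, c) = -3 + E
r(Z, m) = -30 (r(Z, m) = 6*(-5) = -30)
f(L, k) = 900 (f(L, k) = (-30)² = 900)
Q(p) = 2*p*(-77 + p) (Q(p) = (-77 + p)*(2*p) = 2*p*(-77 + p))
S(K, U) = -3 + K + U (S(K, U) = U + (-3 + K) = -3 + K + U)
(S(138, 65) + Q(-156)) + f(59, -178) = ((-3 + 138 + 65) + 2*(-156)*(-77 - 156)) + 900 = (200 + 2*(-156)*(-233)) + 900 = (200 + 72696) + 900 = 72896 + 900 = 73796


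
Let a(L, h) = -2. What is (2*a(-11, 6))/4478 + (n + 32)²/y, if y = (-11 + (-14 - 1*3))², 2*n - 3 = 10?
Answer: 270791/143296 ≈ 1.8897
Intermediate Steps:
n = 13/2 (n = 3/2 + (½)*10 = 3/2 + 5 = 13/2 ≈ 6.5000)
y = 784 (y = (-11 + (-14 - 3))² = (-11 - 17)² = (-28)² = 784)
(2*a(-11, 6))/4478 + (n + 32)²/y = (2*(-2))/4478 + (13/2 + 32)²/784 = -4*1/4478 + (77/2)²*(1/784) = -2/2239 + (5929/4)*(1/784) = -2/2239 + 121/64 = 270791/143296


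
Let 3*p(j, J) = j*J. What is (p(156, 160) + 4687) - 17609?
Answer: -4602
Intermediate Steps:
p(j, J) = J*j/3 (p(j, J) = (j*J)/3 = (J*j)/3 = J*j/3)
(p(156, 160) + 4687) - 17609 = ((⅓)*160*156 + 4687) - 17609 = (8320 + 4687) - 17609 = 13007 - 17609 = -4602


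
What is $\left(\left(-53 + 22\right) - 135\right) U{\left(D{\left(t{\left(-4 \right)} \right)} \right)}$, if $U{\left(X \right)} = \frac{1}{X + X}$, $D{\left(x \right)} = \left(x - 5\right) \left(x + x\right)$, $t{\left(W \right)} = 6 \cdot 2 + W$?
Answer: $- \frac{83}{48} \approx -1.7292$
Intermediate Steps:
$t{\left(W \right)} = 12 + W$
$D{\left(x \right)} = 2 x \left(-5 + x\right)$ ($D{\left(x \right)} = \left(-5 + x\right) 2 x = 2 x \left(-5 + x\right)$)
$U{\left(X \right)} = \frac{1}{2 X}$
$\left(\left(-53 + 22\right) - 135\right) U{\left(D{\left(t{\left(-4 \right)} \right)} \right)} = \left(\left(-53 + 22\right) - 135\right) \frac{1}{2 \cdot 2 \left(12 - 4\right) \left(-5 + \left(12 - 4\right)\right)} = \left(-31 - 135\right) \frac{1}{2 \cdot 2 \cdot 8 \left(-5 + 8\right)} = - 166 \frac{1}{2 \cdot 2 \cdot 8 \cdot 3} = - 166 \frac{1}{2 \cdot 48} = - 166 \cdot \frac{1}{2} \cdot \frac{1}{48} = \left(-166\right) \frac{1}{96} = - \frac{83}{48}$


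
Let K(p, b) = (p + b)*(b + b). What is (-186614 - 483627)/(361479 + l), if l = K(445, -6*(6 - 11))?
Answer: -670241/389979 ≈ -1.7187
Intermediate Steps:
K(p, b) = 2*b*(b + p) (K(p, b) = (b + p)*(2*b) = 2*b*(b + p))
l = 28500 (l = 2*(-6*(6 - 11))*(-6*(6 - 11) + 445) = 2*(-6*(-5))*(-6*(-5) + 445) = 2*30*(30 + 445) = 2*30*475 = 28500)
(-186614 - 483627)/(361479 + l) = (-186614 - 483627)/(361479 + 28500) = -670241/389979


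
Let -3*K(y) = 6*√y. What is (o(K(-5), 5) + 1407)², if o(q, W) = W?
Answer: 1993744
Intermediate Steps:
K(y) = -2*√y
(o(K(-5), 5) + 1407)² = (5 + 1407)² = 1412² = 1993744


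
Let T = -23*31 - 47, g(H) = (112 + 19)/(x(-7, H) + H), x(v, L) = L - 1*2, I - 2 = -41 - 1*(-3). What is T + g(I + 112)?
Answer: -113869/150 ≈ -759.13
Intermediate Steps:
I = -36 (I = 2 + (-41 - 1*(-3)) = 2 + (-41 + 3) = 2 - 38 = -36)
x(v, L) = -2 + L (x(v, L) = L - 2 = -2 + L)
g(H) = 131/(-2 + 2*H) (g(H) = (112 + 19)/((-2 + H) + H) = 131/(-2 + 2*H))
T = -760 (T = -713 - 47 = -760)
T + g(I + 112) = -760 + 131/(2*(-1 + (-36 + 112))) = -760 + 131/(2*(-1 + 76)) = -760 + (131/2)/75 = -760 + (131/2)*(1/75) = -760 + 131/150 = -113869/150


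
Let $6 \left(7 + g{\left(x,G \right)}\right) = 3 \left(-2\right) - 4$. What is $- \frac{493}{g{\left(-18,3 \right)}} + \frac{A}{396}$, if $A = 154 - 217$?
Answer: $\frac{32447}{572} \approx 56.726$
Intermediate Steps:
$A = -63$ ($A = 154 - 217 = -63$)
$g{\left(x,G \right)} = - \frac{26}{3}$ ($g{\left(x,G \right)} = -7 + \frac{3 \left(-2\right) - 4}{6} = -7 + \frac{-6 - 4}{6} = -7 + \frac{1}{6} \left(-10\right) = -7 - \frac{5}{3} = - \frac{26}{3}$)
$- \frac{493}{g{\left(-18,3 \right)}} + \frac{A}{396} = - \frac{493}{- \frac{26}{3}} - \frac{63}{396} = \left(-493\right) \left(- \frac{3}{26}\right) - \frac{7}{44} = \frac{1479}{26} - \frac{7}{44} = \frac{32447}{572}$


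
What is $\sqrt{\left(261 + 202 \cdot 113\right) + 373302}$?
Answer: $\sqrt{396389} \approx 629.59$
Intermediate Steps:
$\sqrt{\left(261 + 202 \cdot 113\right) + 373302} = \sqrt{\left(261 + 22826\right) + 373302} = \sqrt{23087 + 373302} = \sqrt{396389}$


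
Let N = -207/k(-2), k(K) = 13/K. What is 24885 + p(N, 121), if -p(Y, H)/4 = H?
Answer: 24401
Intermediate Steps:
N = 414/13 (N = -207/(13/(-2)) = -207/(13*(-½)) = -207/(-13/2) = -207*(-2/13) = 414/13 ≈ 31.846)
p(Y, H) = -4*H
24885 + p(N, 121) = 24885 - 4*121 = 24885 - 484 = 24401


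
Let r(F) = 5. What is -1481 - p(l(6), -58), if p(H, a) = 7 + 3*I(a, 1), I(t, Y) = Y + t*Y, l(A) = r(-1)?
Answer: -1317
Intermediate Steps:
l(A) = 5
I(t, Y) = Y + Y*t
p(H, a) = 10 + 3*a (p(H, a) = 7 + 3*(1*(1 + a)) = 7 + 3*(1 + a) = 7 + (3 + 3*a) = 10 + 3*a)
-1481 - p(l(6), -58) = -1481 - (10 + 3*(-58)) = -1481 - (10 - 174) = -1481 - 1*(-164) = -1481 + 164 = -1317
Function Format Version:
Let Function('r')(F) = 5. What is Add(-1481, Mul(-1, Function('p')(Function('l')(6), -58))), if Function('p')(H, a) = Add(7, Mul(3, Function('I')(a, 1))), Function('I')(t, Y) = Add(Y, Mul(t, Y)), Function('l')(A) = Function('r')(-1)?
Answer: -1317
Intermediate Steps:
Function('l')(A) = 5
Function('I')(t, Y) = Add(Y, Mul(Y, t))
Function('p')(H, a) = Add(10, Mul(3, a)) (Function('p')(H, a) = Add(7, Mul(3, Mul(1, Add(1, a)))) = Add(7, Mul(3, Add(1, a))) = Add(7, Add(3, Mul(3, a))) = Add(10, Mul(3, a)))
Add(-1481, Mul(-1, Function('p')(Function('l')(6), -58))) = Add(-1481, Mul(-1, Add(10, Mul(3, -58)))) = Add(-1481, Mul(-1, Add(10, -174))) = Add(-1481, Mul(-1, -164)) = Add(-1481, 164) = -1317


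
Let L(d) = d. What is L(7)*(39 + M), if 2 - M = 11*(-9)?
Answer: 980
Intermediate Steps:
M = 101 (M = 2 - 11*(-9) = 2 - 1*(-99) = 2 + 99 = 101)
L(7)*(39 + M) = 7*(39 + 101) = 7*140 = 980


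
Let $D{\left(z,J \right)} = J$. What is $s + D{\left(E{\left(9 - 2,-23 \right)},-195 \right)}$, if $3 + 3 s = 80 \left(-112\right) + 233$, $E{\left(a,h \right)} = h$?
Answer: $-3105$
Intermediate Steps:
$s = -2910$ ($s = -1 + \frac{80 \left(-112\right) + 233}{3} = -1 + \frac{-8960 + 233}{3} = -1 + \frac{1}{3} \left(-8727\right) = -1 - 2909 = -2910$)
$s + D{\left(E{\left(9 - 2,-23 \right)},-195 \right)} = -2910 - 195 = -3105$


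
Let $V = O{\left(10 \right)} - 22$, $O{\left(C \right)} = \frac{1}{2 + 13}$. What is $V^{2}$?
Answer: $\frac{108241}{225} \approx 481.07$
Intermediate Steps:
$O{\left(C \right)} = \frac{1}{15}$
$V = - \frac{329}{15}$ ($V = \frac{1}{15} - 22 = - \frac{329}{15} \approx -21.933$)
$V^{2} = \left(- \frac{329}{15}\right)^{2} = \frac{108241}{225}$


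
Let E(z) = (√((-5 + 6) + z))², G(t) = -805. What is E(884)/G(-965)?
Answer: -177/161 ≈ -1.0994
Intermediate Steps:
E(z) = 1 + z (E(z) = (√(1 + z))² = 1 + z)
E(884)/G(-965) = (1 + 884)/(-805) = 885*(-1/805) = -177/161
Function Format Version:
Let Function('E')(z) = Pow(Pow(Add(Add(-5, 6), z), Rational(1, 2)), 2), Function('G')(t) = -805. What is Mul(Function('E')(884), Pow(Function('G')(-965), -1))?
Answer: Rational(-177, 161) ≈ -1.0994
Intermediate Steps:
Function('E')(z) = Add(1, z) (Function('E')(z) = Pow(Pow(Add(1, z), Rational(1, 2)), 2) = Add(1, z))
Mul(Function('E')(884), Pow(Function('G')(-965), -1)) = Mul(Add(1, 884), Pow(-805, -1)) = Mul(885, Rational(-1, 805)) = Rational(-177, 161)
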